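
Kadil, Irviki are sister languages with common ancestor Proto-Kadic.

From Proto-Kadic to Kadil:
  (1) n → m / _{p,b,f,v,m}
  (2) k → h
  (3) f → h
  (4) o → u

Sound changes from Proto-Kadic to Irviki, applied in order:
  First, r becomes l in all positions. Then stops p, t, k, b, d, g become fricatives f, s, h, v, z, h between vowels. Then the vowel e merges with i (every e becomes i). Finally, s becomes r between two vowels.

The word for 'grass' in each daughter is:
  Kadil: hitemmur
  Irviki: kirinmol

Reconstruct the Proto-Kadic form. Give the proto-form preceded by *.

*kitenmor

Position 5: Kadil has m, Irviki has n. Irviki preserves n here (none of its changes turn any other segment into n), so the proto-segment is *n.
Position 4: Kadil has e, Irviki has i. Kadil preserves e here (none of its changes turn any other segment into e), so the proto-segment is *e.
Position 1: Kadil has h, Irviki has k. Irviki preserves k here (none of its changes turn any other segment into k), so the proto-segment is *k.
This points to *kitenmor. Verify forward in each daughter:
Kadil: *kitenmor > kitemmor > hitemmor > hitemmur  (by nasal place assimilation, unconditioned shift, vowel merger)
Irviki: *kitenmor > kitenmol > kisenmol > kisinmol > kirinmol  (by unconditioned shift, intervocalic lenition, vowel merger, rhotacism)
No other proto-form is consistent with every reflex, so the reconstruction is *kitenmor.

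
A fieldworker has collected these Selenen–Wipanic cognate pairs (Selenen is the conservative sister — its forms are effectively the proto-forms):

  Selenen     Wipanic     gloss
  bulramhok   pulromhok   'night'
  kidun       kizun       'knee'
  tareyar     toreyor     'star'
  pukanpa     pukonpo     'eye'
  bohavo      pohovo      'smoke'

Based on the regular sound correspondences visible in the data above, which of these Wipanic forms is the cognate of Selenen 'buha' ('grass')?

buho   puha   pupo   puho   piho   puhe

bulramhok ~ pulromhok — Selenen b corresponds to Wipanic p word-initially before a back vowel.
pukanpa ~ pukonpo — Selenen a corresponds to Wipanic o word-finally.
Applying these to Selenen 'buha':
  buha → puha   (b→p word-initially before a back vowel)
  puha → puho   (a→o word-finally)
So the Wipanic cognate is 'puho'.

puho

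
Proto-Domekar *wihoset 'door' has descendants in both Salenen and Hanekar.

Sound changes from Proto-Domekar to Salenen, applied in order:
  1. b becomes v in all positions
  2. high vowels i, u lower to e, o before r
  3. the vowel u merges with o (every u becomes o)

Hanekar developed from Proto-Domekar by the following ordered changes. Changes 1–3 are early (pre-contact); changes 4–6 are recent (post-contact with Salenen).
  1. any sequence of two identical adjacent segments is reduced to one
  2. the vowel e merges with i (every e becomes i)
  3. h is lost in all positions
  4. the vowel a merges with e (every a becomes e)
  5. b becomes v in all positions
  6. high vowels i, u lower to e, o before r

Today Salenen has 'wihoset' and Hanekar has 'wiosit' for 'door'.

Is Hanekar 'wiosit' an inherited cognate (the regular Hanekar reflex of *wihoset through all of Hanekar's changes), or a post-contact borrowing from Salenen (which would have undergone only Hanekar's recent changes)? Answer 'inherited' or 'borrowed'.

inherited

If inherited, *wihoset would pass through all of Hanekar's changes:
Hanekar: *wihoset > wihosit > wiosit  (by vowel merger, h-loss)
If borrowed from Salenen 'wihoset' after the early changes, it would undergo only the recent ones:
  rule 4 (vowel merger): no change (wihoset)
  rule 5 (unconditioned shift): no change (wihoset)
  rule 6 (pre-rhotic lowering): no change (wihoset)
  ⇒ as a loan: wihoset
Hanekar 'wiosit' matches the inherited outcome exactly, so it is an inherited cognate, not a loan.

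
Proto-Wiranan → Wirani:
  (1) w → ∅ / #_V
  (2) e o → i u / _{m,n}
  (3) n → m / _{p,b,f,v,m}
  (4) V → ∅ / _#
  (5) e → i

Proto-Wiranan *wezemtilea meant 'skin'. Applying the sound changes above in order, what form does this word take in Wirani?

Wirani: start from *wezemtilea.
  rule 1 (glide loss): wezemtilea → ezemtilea
  rule 2 (pre-nasal raising): ezemtilea → ezimtilea
  rule 3: no change — ezimtilea
  rule 4 (apocope): ezimtilea → ezimtile
  rule 5 (vowel merger): ezimtile → izimtili
  ⇒ Wirani izimtili

izimtili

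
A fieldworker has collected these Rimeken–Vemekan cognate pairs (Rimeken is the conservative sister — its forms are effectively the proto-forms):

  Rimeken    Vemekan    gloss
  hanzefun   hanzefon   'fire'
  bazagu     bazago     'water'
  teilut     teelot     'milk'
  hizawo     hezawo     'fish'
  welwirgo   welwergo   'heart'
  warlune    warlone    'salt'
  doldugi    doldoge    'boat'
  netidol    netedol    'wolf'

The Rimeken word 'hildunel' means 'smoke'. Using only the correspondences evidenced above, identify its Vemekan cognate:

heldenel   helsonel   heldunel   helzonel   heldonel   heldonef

hizawo ~ hezawo, netidol ~ netedol — Rimeken i corresponds to Vemekan e after a consonant, before a consonant other than r, m, n, p, b, f, v.
hanzefun ~ hanzefon, warlune ~ warlone — Rimeken u corresponds to Vemekan o after a consonant, before a nasal.
Applying these to Rimeken 'hildunel':
  hildunel → heldunel   (i→e after a consonant, before a consonant other than r, m, n, p, b, f, v)
  heldunel → heldonel   (u→o after a consonant, before a nasal)
So the Vemekan cognate is 'heldonel'.

heldonel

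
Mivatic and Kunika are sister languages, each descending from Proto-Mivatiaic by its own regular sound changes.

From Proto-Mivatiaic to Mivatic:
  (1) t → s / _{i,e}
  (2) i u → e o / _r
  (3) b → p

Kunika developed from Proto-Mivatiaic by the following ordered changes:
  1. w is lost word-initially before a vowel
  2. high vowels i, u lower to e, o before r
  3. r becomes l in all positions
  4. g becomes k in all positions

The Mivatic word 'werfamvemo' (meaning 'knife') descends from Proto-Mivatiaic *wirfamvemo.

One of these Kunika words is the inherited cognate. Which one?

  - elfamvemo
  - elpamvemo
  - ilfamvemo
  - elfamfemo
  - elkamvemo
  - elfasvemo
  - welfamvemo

elfamvemo

Kunika: *wirfamvemo > irfamvemo > erfamvemo > elfamvemo  (by glide loss, pre-rhotic lowering, unconditioned shift)
Only 'elfamvemo' matches the regular Kunika development of *wirfamvemo.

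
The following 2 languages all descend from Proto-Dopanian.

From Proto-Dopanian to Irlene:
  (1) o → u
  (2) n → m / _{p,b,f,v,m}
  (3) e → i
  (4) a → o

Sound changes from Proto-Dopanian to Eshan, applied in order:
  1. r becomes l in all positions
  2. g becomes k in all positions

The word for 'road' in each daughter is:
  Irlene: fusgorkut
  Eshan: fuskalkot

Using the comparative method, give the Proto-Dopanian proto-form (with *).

Position 5: Irlene has o, Eshan has a. Eshan preserves a here (none of its changes turn any other segment into a), so the proto-segment is *a.
Position 6: Irlene has r, Eshan has l. Irlene preserves r here (none of its changes turn any other segment into r), so the proto-segment is *r.
Verify the candidate proto-form against each daughter:
Irlene: *fusgarkot
  fusgarkot → fusgarkut   [vowel merger]
  fusgarkut (rule 2 does not apply)
  fusgarkut (rule 3 does not apply)
  fusgarkut → fusgorkut   [vowel merger]
  giving Irlene fusgorkut.
Eshan: start from *fusgarkot.
  rule 1 (unconditioned shift): fusgarkot → fusgalkot
  rule 2 (unconditioned shift): fusgalkot → fuskalkot
  ⇒ Eshan fuskalkot
No other proto-form is consistent with every reflex, so the reconstruction is *fusgarkot.

*fusgarkot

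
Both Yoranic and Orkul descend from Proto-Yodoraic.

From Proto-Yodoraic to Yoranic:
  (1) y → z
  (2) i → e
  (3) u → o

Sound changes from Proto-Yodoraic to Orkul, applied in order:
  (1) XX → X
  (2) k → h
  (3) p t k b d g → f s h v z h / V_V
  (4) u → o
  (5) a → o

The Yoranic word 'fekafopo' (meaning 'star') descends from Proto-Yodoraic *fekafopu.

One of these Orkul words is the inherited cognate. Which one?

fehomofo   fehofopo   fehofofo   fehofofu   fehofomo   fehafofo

Orkul: start from *fekafopu.
  rule 1: no change — fekafopu
  rule 2 (unconditioned shift): fekafopu → fehafopu
  rule 3 (intervocalic lenition): fehafopu → fehafofu
  rule 4 (vowel merger): fehafofu → fehafofo
  rule 5 (vowel merger): fehafofo → fehofofo
  ⇒ Orkul fehofofo

fehofofo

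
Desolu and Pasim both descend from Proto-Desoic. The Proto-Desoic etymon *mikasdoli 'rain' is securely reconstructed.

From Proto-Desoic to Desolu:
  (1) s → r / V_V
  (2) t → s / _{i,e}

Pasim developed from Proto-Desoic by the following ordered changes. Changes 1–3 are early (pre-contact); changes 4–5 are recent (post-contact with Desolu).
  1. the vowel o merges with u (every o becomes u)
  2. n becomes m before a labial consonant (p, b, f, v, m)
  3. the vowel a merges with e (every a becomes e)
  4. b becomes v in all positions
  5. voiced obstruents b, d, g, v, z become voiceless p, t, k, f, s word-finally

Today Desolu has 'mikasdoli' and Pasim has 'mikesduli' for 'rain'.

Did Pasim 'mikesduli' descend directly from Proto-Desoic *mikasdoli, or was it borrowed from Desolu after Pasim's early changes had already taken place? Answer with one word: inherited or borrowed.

If inherited, *mikasdoli would pass through all of Pasim's changes:
Pasim: *mikasdoli > mikasduli > mikesduli  (by vowel merger, vowel merger)
If borrowed from Desolu 'mikasdoli' after the early changes, it would undergo only the recent ones:
  rule 4 (unconditioned shift): no change (mikasdoli)
  rule 5 (final devoicing): no change (mikasdoli)
  ⇒ as a loan: mikasdoli
Pasim 'mikesduli' matches the inherited outcome exactly, so it is an inherited cognate, not a loan.

inherited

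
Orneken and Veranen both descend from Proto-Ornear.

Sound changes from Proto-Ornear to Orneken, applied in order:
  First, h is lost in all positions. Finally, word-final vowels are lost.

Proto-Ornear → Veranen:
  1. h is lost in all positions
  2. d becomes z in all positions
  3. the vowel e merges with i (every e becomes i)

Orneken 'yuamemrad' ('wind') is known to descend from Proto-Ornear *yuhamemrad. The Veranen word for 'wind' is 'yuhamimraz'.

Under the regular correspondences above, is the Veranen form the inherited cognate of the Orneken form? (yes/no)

Derive the expected Veranen reflex of *yuhamemrad:
Veranen: *yuhamemrad
  yuhamemrad → yuamemrad   [h-loss]
  yuamemrad → yuamemraz   [unconditioned shift]
  yuamemraz → yuamimraz   [vowel merger]
  giving Veranen yuamimraz.
The regular Veranen reflex would be 'yuamimraz', but the attested form is 'yuhamimraz'. The correspondence is irregular, so they are not cognates (the Veranen form has a different source).

no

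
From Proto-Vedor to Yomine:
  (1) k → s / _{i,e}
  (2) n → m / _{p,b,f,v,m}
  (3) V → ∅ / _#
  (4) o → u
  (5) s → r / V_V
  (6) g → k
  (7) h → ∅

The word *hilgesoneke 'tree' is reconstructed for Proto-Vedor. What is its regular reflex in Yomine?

Yomine: *hilgesoneke > hilgesonese > hilgesones > hilgesunes > hilgerunes > hilkerunes > ilkerunes  (by palatalisation, apocope, vowel merger, rhotacism, unconditioned shift, h-loss)

ilkerunes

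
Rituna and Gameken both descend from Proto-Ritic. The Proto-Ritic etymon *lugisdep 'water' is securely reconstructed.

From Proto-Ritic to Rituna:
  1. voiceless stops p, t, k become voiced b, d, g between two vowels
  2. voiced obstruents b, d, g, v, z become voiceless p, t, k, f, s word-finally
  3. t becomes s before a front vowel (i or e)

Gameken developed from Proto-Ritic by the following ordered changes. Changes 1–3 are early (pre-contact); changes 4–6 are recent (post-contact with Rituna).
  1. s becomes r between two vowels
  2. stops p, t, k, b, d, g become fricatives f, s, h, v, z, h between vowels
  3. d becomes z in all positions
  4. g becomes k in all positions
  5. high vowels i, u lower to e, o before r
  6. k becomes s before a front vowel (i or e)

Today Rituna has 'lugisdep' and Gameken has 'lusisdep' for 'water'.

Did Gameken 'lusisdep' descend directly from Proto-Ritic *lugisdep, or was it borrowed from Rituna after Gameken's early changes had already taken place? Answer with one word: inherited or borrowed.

If inherited, *lugisdep would pass through all of Gameken's changes:
Gameken: *lugisdep
  lugisdep (rule 1 does not apply)
  lugisdep → luhisdep   [intervocalic lenition]
  luhisdep → luhiszep   [unconditioned shift]
  luhiszep (rule 4 does not apply)
  luhiszep (rule 5 does not apply)
  luhiszep (rule 6 does not apply)
  giving Gameken luhiszep.
If borrowed from Rituna 'lugisdep' after the early changes, it would undergo only the recent ones:
  rule 4 (unconditioned shift): lugisdep → lukisdep
  rule 5 (pre-rhotic lowering): no change (lukisdep)
  rule 6 (palatalisation): lukisdep → lusisdep
  ⇒ as a loan: lusisdep
Gameken 'lusisdep' matches the loan outcome 'lusisdep', not the inherited 'luhiszep' — it skipped the early Gameken changes, so it was borrowed from Rituna.

borrowed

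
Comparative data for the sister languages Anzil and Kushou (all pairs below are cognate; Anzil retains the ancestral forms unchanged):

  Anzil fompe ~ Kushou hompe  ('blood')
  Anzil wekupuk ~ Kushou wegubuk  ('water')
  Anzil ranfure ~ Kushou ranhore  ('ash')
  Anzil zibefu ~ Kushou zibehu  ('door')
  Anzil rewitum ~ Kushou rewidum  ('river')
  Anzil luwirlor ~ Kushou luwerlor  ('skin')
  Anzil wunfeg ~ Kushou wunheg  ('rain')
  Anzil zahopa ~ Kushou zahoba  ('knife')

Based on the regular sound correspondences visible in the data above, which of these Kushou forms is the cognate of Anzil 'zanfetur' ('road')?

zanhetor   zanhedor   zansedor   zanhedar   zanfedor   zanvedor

zanhedor

wunfeg ~ wunheg — Anzil f corresponds to Kushou h after a consonant, before a front vowel.
rewitum ~ rewidum — Anzil t corresponds to Kushou d between vowels (before a back vowel).
ranfure ~ ranhore — Anzil u corresponds to Kushou o after a consonant, before r.
Applying these to Anzil 'zanfetur':
  zanfetur → zanhetur   (f→h after a consonant, before a front vowel)
  zanhetur → zanhedur   (t→d between vowels (before a back vowel))
  zanhedur → zanhedor   (u→o after a consonant, before r)
So the Kushou cognate is 'zanhedor'.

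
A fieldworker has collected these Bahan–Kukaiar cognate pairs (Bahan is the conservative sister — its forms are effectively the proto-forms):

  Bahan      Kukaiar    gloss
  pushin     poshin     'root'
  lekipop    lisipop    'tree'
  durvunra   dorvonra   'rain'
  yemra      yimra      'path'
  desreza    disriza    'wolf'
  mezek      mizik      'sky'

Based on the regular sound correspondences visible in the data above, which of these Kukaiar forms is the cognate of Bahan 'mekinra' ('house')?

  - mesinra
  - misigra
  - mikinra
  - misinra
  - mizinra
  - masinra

misinra

lekipop ~ lisipop, desreza ~ disriza — Bahan e corresponds to Kukaiar i after a consonant, before a consonant other than r, m, n, p, b, f, v.
lekipop ~ lisipop — Bahan k corresponds to Kukaiar s between vowels (before a front vowel).
Applying these to Bahan 'mekinra':
  mekinra → mikinra   (e→i after a consonant, before a consonant other than r, m, n, p, b, f, v)
  mikinra → misinra   (k→s between vowels (before a front vowel))
So the Kukaiar cognate is 'misinra'.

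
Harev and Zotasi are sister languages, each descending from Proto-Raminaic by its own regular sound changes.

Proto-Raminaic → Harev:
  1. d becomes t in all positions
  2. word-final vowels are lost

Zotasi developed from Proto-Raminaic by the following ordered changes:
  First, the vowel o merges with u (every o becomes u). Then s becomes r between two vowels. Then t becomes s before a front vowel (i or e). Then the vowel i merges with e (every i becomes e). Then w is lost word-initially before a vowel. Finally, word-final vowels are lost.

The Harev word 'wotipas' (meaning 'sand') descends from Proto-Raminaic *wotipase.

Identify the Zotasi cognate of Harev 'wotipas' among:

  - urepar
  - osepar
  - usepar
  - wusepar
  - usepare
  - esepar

usepar

Zotasi: *wotipase
  wotipase → wutipase   [vowel merger]
  wutipase → wutipare   [rhotacism]
  wutipare → wusipare   [palatalisation]
  wusipare → wusepare   [vowel merger]
  wusepare → usepare   [glide loss]
  usepare → usepar   [apocope]
  giving Zotasi usepar.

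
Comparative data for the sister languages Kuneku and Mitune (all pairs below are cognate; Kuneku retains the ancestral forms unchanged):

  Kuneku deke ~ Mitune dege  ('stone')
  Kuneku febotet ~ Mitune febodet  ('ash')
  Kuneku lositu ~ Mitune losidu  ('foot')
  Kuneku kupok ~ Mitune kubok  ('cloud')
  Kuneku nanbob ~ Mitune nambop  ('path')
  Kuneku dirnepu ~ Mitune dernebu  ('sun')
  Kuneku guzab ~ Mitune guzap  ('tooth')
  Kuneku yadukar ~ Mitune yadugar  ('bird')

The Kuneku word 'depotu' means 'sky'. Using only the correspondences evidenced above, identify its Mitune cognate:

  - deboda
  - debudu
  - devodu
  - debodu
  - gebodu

kupok ~ kubok — Kuneku p corresponds to Mitune b between vowels (before a back vowel).
lositu ~ losidu — Kuneku t corresponds to Mitune d between vowels (before a back vowel).
Applying these to Kuneku 'depotu':
  depotu → debotu   (p→b between vowels (before a back vowel))
  debotu → debodu   (t→d between vowels (before a back vowel))
So the Mitune cognate is 'debodu'.

debodu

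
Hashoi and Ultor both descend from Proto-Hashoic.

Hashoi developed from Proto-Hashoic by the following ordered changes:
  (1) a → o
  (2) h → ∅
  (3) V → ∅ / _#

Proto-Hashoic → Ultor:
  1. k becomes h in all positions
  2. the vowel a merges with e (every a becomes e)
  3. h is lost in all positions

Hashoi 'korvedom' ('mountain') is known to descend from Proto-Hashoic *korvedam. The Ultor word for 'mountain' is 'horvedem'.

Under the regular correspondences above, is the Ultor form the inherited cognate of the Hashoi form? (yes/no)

no

Derive the expected Ultor reflex of *korvedam:
Ultor: start from *korvedam.
  rule 1 (unconditioned shift): korvedam → horvedam
  rule 2 (vowel merger): horvedam → horvedem
  rule 3 (h-loss): horvedem → orvedem
  ⇒ Ultor orvedem
The regular Ultor reflex would be 'orvedem', but the attested form is 'horvedem'. The correspondence is irregular, so they are not cognates (the Ultor form has a different source).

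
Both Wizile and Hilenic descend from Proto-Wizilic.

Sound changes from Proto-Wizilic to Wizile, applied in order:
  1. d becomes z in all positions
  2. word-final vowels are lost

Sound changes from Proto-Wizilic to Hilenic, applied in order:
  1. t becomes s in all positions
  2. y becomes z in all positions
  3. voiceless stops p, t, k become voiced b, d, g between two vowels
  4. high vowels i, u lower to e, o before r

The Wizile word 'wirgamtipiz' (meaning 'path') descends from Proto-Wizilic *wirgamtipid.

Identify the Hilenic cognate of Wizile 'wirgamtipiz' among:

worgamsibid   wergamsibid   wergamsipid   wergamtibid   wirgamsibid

wergamsibid

Hilenic: start from *wirgamtipid.
  rule 1 (unconditioned shift): wirgamtipid → wirgamsipid
  rule 2: no change — wirgamsipid
  rule 3 (intervocalic voicing): wirgamsipid → wirgamsibid
  rule 4 (pre-rhotic lowering): wirgamsibid → wergamsibid
  ⇒ Hilenic wergamsibid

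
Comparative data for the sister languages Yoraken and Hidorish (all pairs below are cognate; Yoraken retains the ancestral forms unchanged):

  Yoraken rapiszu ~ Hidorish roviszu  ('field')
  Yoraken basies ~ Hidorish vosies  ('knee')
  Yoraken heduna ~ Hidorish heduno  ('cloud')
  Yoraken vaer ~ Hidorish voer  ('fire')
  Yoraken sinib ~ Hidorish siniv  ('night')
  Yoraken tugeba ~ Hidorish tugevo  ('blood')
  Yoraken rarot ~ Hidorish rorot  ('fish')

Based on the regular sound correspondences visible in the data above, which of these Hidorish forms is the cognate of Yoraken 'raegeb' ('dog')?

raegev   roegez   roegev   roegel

vaer ~ voer — Yoraken a corresponds to Hidorish o after a consonant, before a front vowel.
sinib ~ siniv — Yoraken b corresponds to Hidorish v word-finally.
Applying these to Yoraken 'raegeb':
  raegeb → roegeb   (a→o after a consonant, before a front vowel)
  roegeb → roegev   (b→v word-finally)
So the Hidorish cognate is 'roegev'.

roegev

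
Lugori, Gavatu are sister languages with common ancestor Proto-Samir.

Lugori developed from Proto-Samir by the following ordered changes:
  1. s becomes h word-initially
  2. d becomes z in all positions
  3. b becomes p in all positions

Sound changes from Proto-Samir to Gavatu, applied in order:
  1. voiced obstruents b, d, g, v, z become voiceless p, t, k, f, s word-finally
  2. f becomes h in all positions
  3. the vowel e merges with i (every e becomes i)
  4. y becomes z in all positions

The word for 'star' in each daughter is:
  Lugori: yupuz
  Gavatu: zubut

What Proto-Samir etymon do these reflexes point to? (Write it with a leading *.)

*yubud

Position 3: Lugori has p, Gavatu has b. Gavatu preserves b here (none of its changes turn any other segment into b), so the proto-segment is *b.
Position 1: Lugori has y, Gavatu has z. Lugori preserves y here (none of its changes turn any other segment into y), so the proto-segment is *y.
Position 5: Lugori has z, Gavatu has t. Taking the neighbouring segments as reconstructed: Lugori z could go back to *d or *z; Gavatu t could go back to *t or *d — the one source consistent with every daughter is *d.
Verify the candidate proto-form against each daughter:
Lugori: start from *yubud.
  rule 1: no change — yubud
  rule 2 (unconditioned shift): yubud → yubuz
  rule 3 (unconditioned shift): yubuz → yupuz
  ⇒ Lugori yupuz
Gavatu: start from *yubud.
  rule 1 (final devoicing): yubud → yubut
  rule 2: no change — yubut
  rule 3: no change — yubut
  rule 4 (unconditioned shift): yubut → zubut
  ⇒ Gavatu zubut
Only *yubud yields all of Lugori yupuz, Gavatu zubut.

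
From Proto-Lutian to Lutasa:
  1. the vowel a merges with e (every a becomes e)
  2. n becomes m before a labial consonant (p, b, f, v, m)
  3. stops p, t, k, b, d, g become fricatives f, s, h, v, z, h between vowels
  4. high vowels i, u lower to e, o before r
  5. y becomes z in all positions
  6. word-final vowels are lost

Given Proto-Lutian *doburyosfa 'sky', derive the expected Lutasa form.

Lutasa: start from *doburyosfa.
  rule 1 (vowel merger): doburyosfa → doburyosfe
  rule 2: no change — doburyosfe
  rule 3 (intervocalic lenition): doburyosfe → dovuryosfe
  rule 4 (pre-rhotic lowering): dovuryosfe → dovoryosfe
  rule 5 (unconditioned shift): dovoryosfe → dovorzosfe
  rule 6 (apocope): dovorzosfe → dovorzosf
  ⇒ Lutasa dovorzosf

dovorzosf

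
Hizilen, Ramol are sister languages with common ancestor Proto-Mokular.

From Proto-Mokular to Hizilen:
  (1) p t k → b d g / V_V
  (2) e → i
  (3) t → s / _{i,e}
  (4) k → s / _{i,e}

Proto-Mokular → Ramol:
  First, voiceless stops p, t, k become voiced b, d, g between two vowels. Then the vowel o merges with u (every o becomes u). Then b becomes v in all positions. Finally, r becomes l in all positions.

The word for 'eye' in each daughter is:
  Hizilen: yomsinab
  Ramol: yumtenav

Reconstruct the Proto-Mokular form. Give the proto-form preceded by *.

*yomtenab

Position 5: Hizilen has i, Ramol has e. Ramol preserves e here (none of its changes turn any other segment into e), so the proto-segment is *e.
Position 8: Hizilen has b, Ramol has v. Taking the neighbouring segments as reconstructed: Hizilen b can only go back to *b; Ramol v could go back to *b or *v — the one source consistent with every daughter is *b.
Continuing position by position gives *yomtenab; check it forward:
Hizilen: *yomtenab > yomtinab > yomsinab  (by vowel merger, palatalisation)
Ramol: *yomtenab
  yomtenab (rule 1 does not apply)
  yomtenab → yumtenab   [vowel merger]
  yumtenab → yumtenav   [unconditioned shift]
  yumtenav (rule 4 does not apply)
  giving Ramol yumtenav.
No other proto-form is consistent with every reflex, so the reconstruction is *yomtenab.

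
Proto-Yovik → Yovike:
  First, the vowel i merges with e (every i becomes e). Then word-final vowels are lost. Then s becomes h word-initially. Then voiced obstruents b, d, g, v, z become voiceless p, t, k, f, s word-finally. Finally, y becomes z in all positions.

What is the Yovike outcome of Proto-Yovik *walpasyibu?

Yovike: *walpasyibu
  walpasyibu → walpasyebu   [vowel merger]
  walpasyebu → walpasyeb   [apocope]
  walpasyeb (rule 3 does not apply)
  walpasyeb → walpasyep   [final devoicing]
  walpasyep → walpaszep   [unconditioned shift]
  giving Yovike walpaszep.

walpaszep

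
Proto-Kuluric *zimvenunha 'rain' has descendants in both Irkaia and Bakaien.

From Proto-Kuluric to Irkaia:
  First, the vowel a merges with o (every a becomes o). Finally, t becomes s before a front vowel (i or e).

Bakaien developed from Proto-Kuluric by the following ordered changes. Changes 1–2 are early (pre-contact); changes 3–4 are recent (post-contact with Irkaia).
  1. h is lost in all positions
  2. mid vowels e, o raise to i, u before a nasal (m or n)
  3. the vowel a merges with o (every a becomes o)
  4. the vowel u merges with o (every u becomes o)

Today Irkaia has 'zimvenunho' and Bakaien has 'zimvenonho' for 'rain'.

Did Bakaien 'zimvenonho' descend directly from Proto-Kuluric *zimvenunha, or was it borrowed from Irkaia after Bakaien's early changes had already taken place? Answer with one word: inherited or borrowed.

borrowed

If inherited, *zimvenunha would pass through all of Bakaien's changes:
Bakaien: start from *zimvenunha.
  rule 1 (h-loss): zimvenunha → zimvenuna
  rule 2 (pre-nasal raising): zimvenuna → zimvinuna
  rule 3 (vowel merger): zimvinuna → zimvinuno
  rule 4 (vowel merger): zimvinuno → zimvinono
  ⇒ Bakaien zimvinono
If borrowed from Irkaia 'zimvenunho' after the early changes, it would undergo only the recent ones:
  rule 3 (vowel merger): no change (zimvenunho)
  rule 4 (vowel merger): zimvenunho → zimvenonho
  ⇒ as a loan: zimvenonho
Bakaien 'zimvenonho' matches the loan outcome 'zimvenonho', not the inherited 'zimvinono' — it skipped the early Bakaien changes, so it was borrowed from Irkaia.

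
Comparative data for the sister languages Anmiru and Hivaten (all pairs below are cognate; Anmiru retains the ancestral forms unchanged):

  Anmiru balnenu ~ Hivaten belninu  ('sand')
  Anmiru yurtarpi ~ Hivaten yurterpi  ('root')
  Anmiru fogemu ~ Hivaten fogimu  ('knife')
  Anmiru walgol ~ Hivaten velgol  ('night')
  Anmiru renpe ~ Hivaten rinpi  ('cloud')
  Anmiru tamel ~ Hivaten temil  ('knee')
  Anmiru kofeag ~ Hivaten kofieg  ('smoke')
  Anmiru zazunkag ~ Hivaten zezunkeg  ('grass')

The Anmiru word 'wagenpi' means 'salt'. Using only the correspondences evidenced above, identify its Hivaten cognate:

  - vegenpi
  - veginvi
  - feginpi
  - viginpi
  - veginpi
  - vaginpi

walgol ~ velgol — Anmiru w corresponds to Hivaten v word-initially before a back vowel.
balnenu ~ belninu, walgol ~ velgol — Anmiru a corresponds to Hivaten e after a consonant, before a consonant other than r, m, n, p, b, f, v.
balnenu ~ belninu, renpe ~ rinpi — Anmiru e corresponds to Hivaten i after a consonant, before a nasal.
Applying these to Anmiru 'wagenpi':
  wagenpi → vagenpi   (w→v word-initially before a back vowel)
  vagenpi → vegenpi   (a→e after a consonant, before a consonant other than r, m, n, p, b, f, v)
  vegenpi → veginpi   (e→i after a consonant, before a nasal)
So the Hivaten cognate is 'veginpi'.

veginpi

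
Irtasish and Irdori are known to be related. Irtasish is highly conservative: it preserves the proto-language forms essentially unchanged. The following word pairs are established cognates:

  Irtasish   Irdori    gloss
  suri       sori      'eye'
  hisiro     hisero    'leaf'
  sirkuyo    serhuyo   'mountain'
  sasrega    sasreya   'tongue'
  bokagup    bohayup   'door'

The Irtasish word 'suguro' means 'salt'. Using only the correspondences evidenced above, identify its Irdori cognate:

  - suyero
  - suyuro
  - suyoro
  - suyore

bokagup ~ bohayup — Irtasish g corresponds to Irdori y between vowels (before a back vowel).
suri ~ sori — Irtasish u corresponds to Irdori o after a consonant, before r.
Applying these to Irtasish 'suguro':
  suguro → suyuro   (g→y between vowels (before a back vowel))
  suyuro → suyoro   (u→o after a consonant, before r)
So the Irdori cognate is 'suyoro'.

suyoro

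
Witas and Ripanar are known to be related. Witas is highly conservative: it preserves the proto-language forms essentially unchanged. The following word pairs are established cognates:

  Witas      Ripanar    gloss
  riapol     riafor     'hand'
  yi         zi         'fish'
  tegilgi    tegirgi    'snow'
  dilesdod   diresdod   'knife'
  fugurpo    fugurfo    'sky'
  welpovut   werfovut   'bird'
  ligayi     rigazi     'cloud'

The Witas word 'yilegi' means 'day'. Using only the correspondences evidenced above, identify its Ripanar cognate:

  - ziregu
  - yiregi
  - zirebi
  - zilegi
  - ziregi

ziregi

yi ~ zi — Witas y corresponds to Ripanar z word-initially before a front vowel.
dilesdod ~ diresdod — Witas l corresponds to Ripanar r between vowels (before a front vowel).
Applying these to Witas 'yilegi':
  yilegi → zilegi   (y→z word-initially before a front vowel)
  zilegi → ziregi   (l→r between vowels (before a front vowel))
So the Ripanar cognate is 'ziregi'.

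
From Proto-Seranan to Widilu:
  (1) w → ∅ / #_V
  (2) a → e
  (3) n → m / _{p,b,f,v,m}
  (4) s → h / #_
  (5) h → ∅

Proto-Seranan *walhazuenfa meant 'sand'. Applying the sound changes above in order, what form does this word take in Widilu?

elezuemfe

Widilu: *walhazuenfa > alhazuenfa > elhezuenfe > elhezuemfe > elezuemfe  (by glide loss, vowel merger, nasal place assimilation, h-loss)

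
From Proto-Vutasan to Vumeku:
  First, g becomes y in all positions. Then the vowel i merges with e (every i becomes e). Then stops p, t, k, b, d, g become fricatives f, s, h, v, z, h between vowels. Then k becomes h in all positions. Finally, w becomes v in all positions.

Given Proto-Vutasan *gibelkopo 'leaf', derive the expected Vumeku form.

yevelhofo

Vumeku: *gibelkopo
  gibelkopo → yibelkopo   [unconditioned shift]
  yibelkopo → yebelkopo   [vowel merger]
  yebelkopo → yevelkofo   [intervocalic lenition]
  yevelkofo → yevelhofo   [unconditioned shift]
  yevelhofo (rule 5 does not apply)
  giving Vumeku yevelhofo.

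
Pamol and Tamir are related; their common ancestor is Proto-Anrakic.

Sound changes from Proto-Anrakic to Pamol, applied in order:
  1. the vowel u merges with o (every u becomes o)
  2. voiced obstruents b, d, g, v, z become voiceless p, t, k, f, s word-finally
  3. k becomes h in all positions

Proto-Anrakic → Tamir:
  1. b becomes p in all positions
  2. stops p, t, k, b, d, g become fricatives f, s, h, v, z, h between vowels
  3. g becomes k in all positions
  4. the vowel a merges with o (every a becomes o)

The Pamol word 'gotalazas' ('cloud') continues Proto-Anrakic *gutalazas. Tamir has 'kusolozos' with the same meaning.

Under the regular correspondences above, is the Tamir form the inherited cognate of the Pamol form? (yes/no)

Derive the expected Tamir reflex of *gutalazas:
Tamir: *gutalazas
  gutalazas (rule 1 does not apply)
  gutalazas → gusalazas   [intervocalic lenition]
  gusalazas → kusalazas   [unconditioned shift]
  kusalazas → kusolozos   [vowel merger]
  giving Tamir kusolozos.
Tamir 'kusolozos' matches the regular reflex exactly, so the pair is cognate.

yes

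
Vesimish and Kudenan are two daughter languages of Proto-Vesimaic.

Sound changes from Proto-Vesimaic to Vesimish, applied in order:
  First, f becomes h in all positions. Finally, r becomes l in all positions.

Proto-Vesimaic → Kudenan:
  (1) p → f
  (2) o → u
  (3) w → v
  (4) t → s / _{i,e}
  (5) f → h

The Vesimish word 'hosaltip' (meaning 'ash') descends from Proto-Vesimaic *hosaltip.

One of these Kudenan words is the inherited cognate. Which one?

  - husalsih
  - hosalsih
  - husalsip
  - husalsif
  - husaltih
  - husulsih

Kudenan: *hosaltip
  hosaltip → hosaltif   [unconditioned shift]
  hosaltif → husaltif   [vowel merger]
  husaltif (rule 3 does not apply)
  husaltif → husalsif   [palatalisation]
  husalsif → husalsih   [unconditioned shift]
  giving Kudenan husalsih.
The other candidates each miss or misapply at least one Kudenan change.

husalsih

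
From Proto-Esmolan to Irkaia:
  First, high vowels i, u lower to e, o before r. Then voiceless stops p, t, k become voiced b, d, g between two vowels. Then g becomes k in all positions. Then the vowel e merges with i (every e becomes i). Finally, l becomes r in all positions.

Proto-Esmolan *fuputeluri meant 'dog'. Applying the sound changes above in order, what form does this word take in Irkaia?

Irkaia: start from *fuputeluri.
  rule 1 (pre-rhotic lowering): fuputeluri → fuputelori
  rule 2 (intervocalic voicing): fuputelori → fubudelori
  rule 3: no change — fubudelori
  rule 4 (vowel merger): fubudelori → fubudilori
  rule 5 (unconditioned shift): fubudilori → fubudirori
  ⇒ Irkaia fubudirori

fubudirori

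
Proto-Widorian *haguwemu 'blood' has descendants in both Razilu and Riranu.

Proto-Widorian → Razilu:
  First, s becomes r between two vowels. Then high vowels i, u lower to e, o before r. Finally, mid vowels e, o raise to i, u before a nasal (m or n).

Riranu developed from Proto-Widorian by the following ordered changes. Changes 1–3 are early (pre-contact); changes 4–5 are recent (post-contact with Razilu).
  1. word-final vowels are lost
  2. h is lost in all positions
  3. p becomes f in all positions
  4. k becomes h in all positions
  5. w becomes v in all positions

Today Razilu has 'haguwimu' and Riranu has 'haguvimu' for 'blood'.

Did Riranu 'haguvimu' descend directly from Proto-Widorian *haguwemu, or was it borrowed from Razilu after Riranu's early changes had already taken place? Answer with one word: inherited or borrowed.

If inherited, *haguwemu would pass through all of Riranu's changes:
Riranu: *haguwemu > haguwem > aguwem > aguvem  (by apocope, h-loss, unconditioned shift)
If borrowed from Razilu 'haguwimu' after the early changes, it would undergo only the recent ones:
  rule 4 (unconditioned shift): no change (haguwimu)
  rule 5 (unconditioned shift): haguwimu → haguvimu
  ⇒ as a loan: haguvimu
Riranu 'haguvimu' matches the loan outcome 'haguvimu', not the inherited 'aguvem' — it skipped the early Riranu changes, so it was borrowed from Razilu.

borrowed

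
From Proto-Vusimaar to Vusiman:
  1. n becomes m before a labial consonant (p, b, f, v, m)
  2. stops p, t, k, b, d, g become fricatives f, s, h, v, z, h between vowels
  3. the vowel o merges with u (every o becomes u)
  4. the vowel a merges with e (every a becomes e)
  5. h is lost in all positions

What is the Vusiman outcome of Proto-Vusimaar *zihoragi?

Vusiman: *zihoragi
  zihoragi (rule 1 does not apply)
  zihoragi → zihorahi   [intervocalic lenition]
  zihorahi → zihurahi   [vowel merger]
  zihurahi → zihurehi   [vowel merger]
  zihurehi → ziurei   [h-loss]
  giving Vusiman ziurei.

ziurei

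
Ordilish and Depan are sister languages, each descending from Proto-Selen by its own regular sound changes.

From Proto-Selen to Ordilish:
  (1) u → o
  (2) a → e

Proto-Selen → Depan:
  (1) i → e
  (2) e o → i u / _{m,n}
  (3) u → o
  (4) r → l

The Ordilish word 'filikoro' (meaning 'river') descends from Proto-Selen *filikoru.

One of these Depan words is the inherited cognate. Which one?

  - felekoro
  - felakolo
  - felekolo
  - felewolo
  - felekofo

Depan: start from *filikoru.
  rule 1 (vowel merger): filikoru → felekoru
  rule 2: no change — felekoru
  rule 3 (vowel merger): felekoru → felekoro
  rule 4 (unconditioned shift): felekoro → felekolo
  ⇒ Depan felekolo

felekolo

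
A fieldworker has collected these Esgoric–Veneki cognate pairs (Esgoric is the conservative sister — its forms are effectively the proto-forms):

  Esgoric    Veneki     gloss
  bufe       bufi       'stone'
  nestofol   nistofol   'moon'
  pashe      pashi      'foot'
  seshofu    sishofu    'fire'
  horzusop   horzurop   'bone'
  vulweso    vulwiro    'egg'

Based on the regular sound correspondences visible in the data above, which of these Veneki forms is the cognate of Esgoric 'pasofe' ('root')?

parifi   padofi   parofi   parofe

horzusop ~ horzurop, vulweso ~ vulwiro — Esgoric s corresponds to Veneki r between vowels (before a back vowel).
bufe ~ bufi, pashe ~ pashi — Esgoric e corresponds to Veneki i word-finally.
Applying these to Esgoric 'pasofe':
  pasofe → parofe   (s→r between vowels (before a back vowel))
  parofe → parofi   (e→i word-finally)
So the Veneki cognate is 'parofi'.

parofi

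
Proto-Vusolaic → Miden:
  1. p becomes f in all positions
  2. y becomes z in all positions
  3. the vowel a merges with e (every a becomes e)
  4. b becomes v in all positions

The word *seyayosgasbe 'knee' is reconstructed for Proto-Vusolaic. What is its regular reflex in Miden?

sezezosgesve

Miden: *seyayosgasbe
  seyayosgasbe (rule 1 does not apply)
  seyayosgasbe → sezazosgasbe   [unconditioned shift]
  sezazosgasbe → sezezosgesbe   [vowel merger]
  sezezosgesbe → sezezosgesve   [unconditioned shift]
  giving Miden sezezosgesve.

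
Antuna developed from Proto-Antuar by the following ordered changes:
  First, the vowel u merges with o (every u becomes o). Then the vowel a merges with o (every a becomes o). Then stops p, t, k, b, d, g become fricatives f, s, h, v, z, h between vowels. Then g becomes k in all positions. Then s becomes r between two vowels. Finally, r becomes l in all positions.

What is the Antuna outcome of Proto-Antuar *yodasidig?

yozolizik

Antuna: start from *yodasidig.
  rule 1: no change — yodasidig
  rule 2 (vowel merger): yodasidig → yodosidig
  rule 3 (intervocalic lenition): yodosidig → yozosizig
  rule 4 (unconditioned shift): yozosizig → yozosizik
  rule 5 (rhotacism): yozosizik → yozorizik
  rule 6 (unconditioned shift): yozorizik → yozolizik
  ⇒ Antuna yozolizik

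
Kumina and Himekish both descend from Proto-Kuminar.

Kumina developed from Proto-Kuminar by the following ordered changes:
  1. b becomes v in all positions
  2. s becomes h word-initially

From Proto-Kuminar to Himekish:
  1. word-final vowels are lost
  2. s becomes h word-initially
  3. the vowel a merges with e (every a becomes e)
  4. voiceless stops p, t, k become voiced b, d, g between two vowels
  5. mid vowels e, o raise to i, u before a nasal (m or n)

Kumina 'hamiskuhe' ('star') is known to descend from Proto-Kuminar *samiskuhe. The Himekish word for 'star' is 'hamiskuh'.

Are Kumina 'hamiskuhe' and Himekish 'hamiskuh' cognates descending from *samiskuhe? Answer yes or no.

Derive the expected Himekish reflex of *samiskuhe:
Himekish: *samiskuhe
  samiskuhe → samiskuh   [apocope]
  samiskuh → hamiskuh   [debuccalisation]
  hamiskuh → hemiskuh   [vowel merger]
  hemiskuh (rule 4 does not apply)
  hemiskuh → himiskuh   [pre-nasal raising]
  giving Himekish himiskuh.
The regular Himekish reflex would be 'himiskuh', but the attested form is 'hamiskuh'. The correspondence is irregular, so they are not cognates (the Himekish form has a different source).

no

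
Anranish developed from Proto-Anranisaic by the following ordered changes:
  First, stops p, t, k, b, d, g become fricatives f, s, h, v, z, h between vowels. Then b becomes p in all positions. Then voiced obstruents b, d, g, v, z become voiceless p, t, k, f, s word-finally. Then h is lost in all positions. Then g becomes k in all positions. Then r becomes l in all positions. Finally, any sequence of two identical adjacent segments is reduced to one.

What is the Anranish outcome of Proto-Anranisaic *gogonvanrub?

Anranish: *gogonvanrub
  gogonvanrub → gohonvanrub   [intervocalic lenition]
  gohonvanrub → gohonvanrup   [unconditioned shift]
  gohonvanrup (rule 3 does not apply)
  gohonvanrup → goonvanrup   [h-loss]
  goonvanrup → koonvanrup   [unconditioned shift]
  koonvanrup → koonvanlup   [unconditioned shift]
  koonvanlup → konvanlup   [degemination]
  giving Anranish konvanlup.

konvanlup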